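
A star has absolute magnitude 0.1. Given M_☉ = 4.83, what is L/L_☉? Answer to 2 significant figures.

M − M_☉ = 0.1 − 4.83 = -4.730
L/L_☉ = 10^(−0.4 (M − M_☉)) = 10^1.892 = 77.98

L/L_☉ ≈ 78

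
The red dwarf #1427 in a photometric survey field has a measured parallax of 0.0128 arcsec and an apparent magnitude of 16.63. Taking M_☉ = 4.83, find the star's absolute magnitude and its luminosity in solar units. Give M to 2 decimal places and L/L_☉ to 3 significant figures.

d = 1/p = 1/0.0128″ = 78.12 pc
M = m − 5 log₁₀ d + 5 = 16.63 − 5·1.8928 + 5 = 12.166
M − M_☉ = 12.166 − 4.83 = 7.336
L/L_☉ = 10^(−0.4 × 7.336) = 1.163×10^-3

M ≈ 12.17; L/L_☉ ≈ 1.16×10^-3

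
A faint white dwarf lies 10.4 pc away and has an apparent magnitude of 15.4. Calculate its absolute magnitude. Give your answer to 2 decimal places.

5 log₁₀(d/10 pc) = 5 log₁₀(10.40) − 5 = 0.085
M = m − 5 log₁₀(d/10) = 15.4 − 0.085 = 15.315

M ≈ 15.31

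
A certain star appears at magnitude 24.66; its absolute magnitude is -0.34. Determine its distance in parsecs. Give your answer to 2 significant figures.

d ≈ 1.0×10^6 pc

μ = m − M = 25.000
m − M = 5 log₁₀ d − 5
log₁₀ d = (m − M)/5 + 1 = 6.0000
d = 10^6.0000 = 1.000×10^6 pc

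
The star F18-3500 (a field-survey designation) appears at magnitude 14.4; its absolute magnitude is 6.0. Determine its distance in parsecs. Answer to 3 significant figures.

d ≈ 479 pc

Distance modulus: m − M = 14.4 − (6.0) = 8.400
m − M = 5 log₁₀ d − 5
log₁₀ d = (m − M)/5 + 1 = 2.6800
d = 10^2.6800 = 478.6 pc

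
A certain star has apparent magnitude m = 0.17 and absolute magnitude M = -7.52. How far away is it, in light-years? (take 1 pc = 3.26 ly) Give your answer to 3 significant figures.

d ≈ 1130 ly

Distance modulus: m − M = 0.17 − (-7.52) = 7.690
m − M = 5 log₁₀ d − 5
log₁₀ d = (m − M)/5 + 1 = 2.5380
d = 10^2.5380 = 345.1 pc
= 1125 ly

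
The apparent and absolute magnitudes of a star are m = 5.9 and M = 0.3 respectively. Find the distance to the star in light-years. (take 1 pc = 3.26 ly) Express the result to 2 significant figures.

d ≈ 430 ly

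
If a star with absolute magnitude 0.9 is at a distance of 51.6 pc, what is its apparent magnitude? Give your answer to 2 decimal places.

m = M + 5 log₁₀ d − 5 = 0.9 + 5·1.7126 − 5 = 4.463

m ≈ 4.46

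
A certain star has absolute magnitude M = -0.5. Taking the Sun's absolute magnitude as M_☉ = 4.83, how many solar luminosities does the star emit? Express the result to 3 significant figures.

L/L_☉ ≈ 136

M − M_☉ = -0.5 − 4.83 = -5.330
L/L_☉ = 10^(−0.4 (M − M_☉)) = 10^2.132 = 135.5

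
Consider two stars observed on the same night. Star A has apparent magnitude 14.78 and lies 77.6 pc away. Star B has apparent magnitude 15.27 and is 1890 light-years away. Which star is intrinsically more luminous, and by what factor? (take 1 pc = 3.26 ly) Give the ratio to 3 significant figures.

Star B is more luminous, by a factor of 35.5.

Star A: M = m − 5 log₁₀ d + 5 = 14.78 − 5·1.8899 + 5 = 10.331
Star B: d = 1890 ly / 3.26 = 579.8 pc
Star B: M = m − 5 log₁₀ d + 5 = 15.27 − 5·2.7632 + 5 = 6.454
ΔM = M_A − M_B = 10.331 − (6.454) = 3.877; smaller M is more luminous → Star B.
L ratio = 10^(0.4 |ΔM|) = 10^1.551 = 35.54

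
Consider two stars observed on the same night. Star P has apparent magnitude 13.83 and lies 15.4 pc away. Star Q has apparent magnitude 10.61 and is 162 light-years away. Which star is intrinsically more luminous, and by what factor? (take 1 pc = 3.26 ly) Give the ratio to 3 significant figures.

Star Q is more luminous, by a factor of 202.

Star P: M = m − 5 log₁₀ d + 5 = 13.83 − 5·1.1875 + 5 = 12.892
Star Q: d = 162 ly / 3.26 = 49.69 pc
Star Q: M = m − 5 log₁₀ d + 5 = 10.61 − 5·1.6963 + 5 = 7.129
ΔM = M_P − M_Q = 12.892 − (7.129) = 5.764; smaller M is more luminous → Star Q.
L ratio = 10^(0.4 |ΔM|) = 10^2.306 = 202.1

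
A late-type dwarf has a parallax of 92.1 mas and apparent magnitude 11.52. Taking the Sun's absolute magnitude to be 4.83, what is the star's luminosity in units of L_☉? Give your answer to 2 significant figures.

L/L_☉ ≈ 2.5×10^-3

d = 1/p = 1000/92.1 mas = 10.86 pc
M = m − 5 log₁₀ d + 5 = 11.52 − 5·1.0357 + 5 = 11.341
M − M_☉ = 11.341 − 4.83 = 6.511
L/L_☉ = 10^(−0.4 × 6.511) = 2.486×10^-3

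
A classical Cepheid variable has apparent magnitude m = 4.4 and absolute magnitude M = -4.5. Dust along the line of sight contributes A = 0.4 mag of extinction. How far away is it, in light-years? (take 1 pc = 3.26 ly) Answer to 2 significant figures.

m − M = 5 log₁₀(d/10 pc) + A  ⇒  4.4 − (-4.5) − 0.4 = 5 log₁₀(d/10)
8.500 = 5 log₁₀(d/10)
log₁₀ d = (m − M − A)/5 + 1 = 2.7000
d = 10^2.7000 = 501.2 pc
= 1634 ly

d ≈ 1600 ly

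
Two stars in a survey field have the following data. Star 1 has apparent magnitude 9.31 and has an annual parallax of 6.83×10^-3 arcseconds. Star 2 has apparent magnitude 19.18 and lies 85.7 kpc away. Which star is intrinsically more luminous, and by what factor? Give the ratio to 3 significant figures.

Star 2 is more luminous, by a factor of 38.6.

Star 1: d = 1/p = 1/6.83×10^-3″ = 146.4 pc
Star 1: M = m − 5 log₁₀ d + 5 = 9.31 − 5·2.1656 + 5 = 3.482
Star 2: d = 85.7 kpc = 85700 pc
Star 2: M = m − 5 log₁₀ d + 5 = 19.18 − 5·4.9330 + 5 = -0.485
ΔM = M_1 − M_2 = 3.482 − (-0.485) = 3.967; smaller M is more luminous → Star 2.
L ratio = 10^(0.4 |ΔM|) = 10^1.587 = 38.62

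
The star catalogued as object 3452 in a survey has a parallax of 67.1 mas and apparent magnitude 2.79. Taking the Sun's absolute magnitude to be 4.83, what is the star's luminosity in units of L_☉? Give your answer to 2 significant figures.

d = 1/p = 1000/67.1 mas = 14.90 pc
M = m − 5 log₁₀ d + 5 = 2.79 − 5·1.1733 + 5 = 1.924
M − M_☉ = 1.924 − 4.83 = -2.906
L/L_☉ = 10^(−0.4 × -2.906) = 14.54

L/L_☉ ≈ 15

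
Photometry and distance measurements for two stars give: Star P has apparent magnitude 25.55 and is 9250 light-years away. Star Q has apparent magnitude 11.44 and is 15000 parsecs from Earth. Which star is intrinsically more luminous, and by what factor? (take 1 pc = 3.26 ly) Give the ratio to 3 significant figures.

Star Q is more luminous, by a factor of 1.23×10^7.

Star P: d = 9250 ly / 3.26 = 2837 pc
Star P: M = m − 5 log₁₀ d + 5 = 25.55 − 5·3.4529 + 5 = 13.285
Star Q: M = m − 5 log₁₀ d + 5 = 11.44 − 5·4.1761 + 5 = -4.440
ΔM = M_P − M_Q = 13.285 − (-4.440) = 17.726; smaller M is more luminous → Star Q.
L ratio = 10^(0.4 |ΔM|) = 10^7.090 = 1.231×10^7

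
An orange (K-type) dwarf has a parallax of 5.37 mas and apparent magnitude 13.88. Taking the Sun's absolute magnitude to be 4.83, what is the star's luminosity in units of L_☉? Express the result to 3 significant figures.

L/L_☉ ≈ 0.0832

d = 1/p = 1000/5.37 mas = 186.2 pc
M = m − 5 log₁₀ d + 5 = 13.88 − 5·2.2700 + 5 = 7.530
M − M_☉ = 7.530 − 4.83 = 2.700
L/L_☉ = 10^(−0.4 × 2.700) = 0.08319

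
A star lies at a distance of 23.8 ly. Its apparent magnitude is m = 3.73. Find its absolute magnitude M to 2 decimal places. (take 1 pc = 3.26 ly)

d = 23.8 ly / 3.26 = 7.301 pc
5 log₁₀(d/10 pc) = 5 log₁₀(7.301) − 5 = -0.683
M = m − 5 log₁₀(d/10) = 3.73 + 0.683 = 4.413

M ≈ 4.41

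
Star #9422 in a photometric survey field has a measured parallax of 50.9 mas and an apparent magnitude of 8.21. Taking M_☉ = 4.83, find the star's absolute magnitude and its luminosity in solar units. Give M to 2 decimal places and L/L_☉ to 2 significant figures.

M ≈ 6.74; L/L_☉ ≈ 0.17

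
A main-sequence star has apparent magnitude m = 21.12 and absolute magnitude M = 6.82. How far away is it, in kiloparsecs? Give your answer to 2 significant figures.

μ = m − M = 14.300
m − M = 5 log₁₀ d − 5
log₁₀ d = (m − M)/5 + 1 = 3.8600
d = 10^3.8600 = 7244 pc
= 7.244 kpc

d ≈ 7.2 kpc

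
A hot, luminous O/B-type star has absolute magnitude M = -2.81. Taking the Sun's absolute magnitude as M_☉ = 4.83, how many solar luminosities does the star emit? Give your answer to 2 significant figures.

M − M_☉ = -2.81 − 4.83 = -7.640
L/L_☉ = 10^(−0.4 (M − M_☉)) = 10^3.056 = 1138

L/L_☉ ≈ 1100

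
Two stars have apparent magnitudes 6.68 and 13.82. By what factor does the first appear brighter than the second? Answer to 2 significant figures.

720

Magnitude difference = -7.14
Flux ratio = 10^(−0.4 Δm) = 10^(−0.4 × -7.14) = 10^2.856 = 717.8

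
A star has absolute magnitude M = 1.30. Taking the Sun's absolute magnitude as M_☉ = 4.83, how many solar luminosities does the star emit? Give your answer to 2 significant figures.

M − M_☉ = 1.30 − 4.83 = -3.530
L/L_☉ = 10^(−0.4 (M − M_☉)) = 10^1.412 = 25.82

L/L_☉ ≈ 26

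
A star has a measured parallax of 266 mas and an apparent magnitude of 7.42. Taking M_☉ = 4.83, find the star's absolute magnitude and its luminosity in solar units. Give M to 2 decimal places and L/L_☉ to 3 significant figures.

M ≈ 9.54; L/L_☉ ≈ 0.0130

d = 1/p = 1000/266 mas = 3.759 pc
M = m − 5 log₁₀ d + 5 = 7.42 − 5·0.5751 + 5 = 9.544
M − M_☉ = 9.544 − 4.83 = 4.714
L/L_☉ = 10^(−0.4 × 4.714) = 0.01301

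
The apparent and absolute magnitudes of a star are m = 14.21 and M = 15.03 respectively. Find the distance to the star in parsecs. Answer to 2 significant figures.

d ≈ 6.9 pc

μ = m − M = -0.820
m − M = 5 log₁₀ d − 5
log₁₀ d = (m − M)/5 + 1 = 0.8360
d = 10^0.8360 = 6.855 pc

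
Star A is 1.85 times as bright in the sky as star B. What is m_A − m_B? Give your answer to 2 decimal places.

m_A − m_B ≈ -0.67

Pogson: Δm = −2.5 log₁₀(ratio) = −2.5 log₁₀(1.85) = −2.5 × 0.2672 = -0.668
Star A is brighter, so it has the smaller magnitude: the difference is negative.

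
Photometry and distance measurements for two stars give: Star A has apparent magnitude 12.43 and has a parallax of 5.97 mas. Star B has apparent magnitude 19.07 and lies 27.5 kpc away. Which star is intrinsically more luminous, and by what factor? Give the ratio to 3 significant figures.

Star A: p = 5.97 mas = 5.97×10^-3″ → d = 1/p = 167.5 pc
Star A: M = m − 5 log₁₀ d + 5 = 12.43 − 5·2.2240 + 5 = 6.310
Star B: d = 27.5 kpc = 27500 pc
Star B: M = m − 5 log₁₀ d + 5 = 19.07 − 5·4.4393 + 5 = 1.873
ΔM = M_A − M_B = 6.310 − (1.873) = 4.437; smaller M is more luminous → Star B.
L ratio = 10^(0.4 |ΔM|) = 10^1.775 = 59.51

Star B is more luminous, by a factor of 59.5.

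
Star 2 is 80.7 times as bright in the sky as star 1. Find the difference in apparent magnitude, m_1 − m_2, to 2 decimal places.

Pogson: Δm = −2.5 log₁₀(ratio) = −2.5 log₁₀(80.7) = −2.5 × 1.9069 = -4.767
Star 2 is brighter so has the smaller magnitude: m_1 − m_2 is positive.

m_1 − m_2 ≈ 4.77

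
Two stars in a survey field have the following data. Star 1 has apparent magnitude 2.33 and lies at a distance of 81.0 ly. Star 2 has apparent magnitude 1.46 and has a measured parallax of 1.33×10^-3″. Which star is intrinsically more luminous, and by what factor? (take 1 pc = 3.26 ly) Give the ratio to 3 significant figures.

Star 1: d = 81.0 ly / 3.26 = 24.85 pc
Star 1: M = m − 5 log₁₀ d + 5 = 2.33 − 5·1.3953 + 5 = 0.354
Star 2: d = 1/p = 1/1.33×10^-3″ = 751.9 pc
Star 2: M = m − 5 log₁₀ d + 5 = 1.46 − 5·2.8761 + 5 = -7.921
ΔM = M_1 − M_2 = 0.354 − (-7.921) = 8.274; smaller M is more luminous → Star 2.
L ratio = 10^(0.4 |ΔM|) = 10^3.310 = 2041

Star 2 is more luminous, by a factor of 2040.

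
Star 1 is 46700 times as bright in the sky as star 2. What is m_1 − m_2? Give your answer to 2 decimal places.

m_1 − m_2 ≈ -11.67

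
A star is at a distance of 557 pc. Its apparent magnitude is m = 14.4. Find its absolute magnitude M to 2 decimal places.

M ≈ 5.67

5 log₁₀(d/10 pc) = 5 log₁₀(557.0) − 5 = 8.729
M = m − 5 log₁₀(d/10) = 14.4 − 8.729 = 5.671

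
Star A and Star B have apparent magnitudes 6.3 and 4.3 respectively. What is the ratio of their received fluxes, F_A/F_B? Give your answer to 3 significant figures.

F_A/F_B ≈ 0.158

Magnitude difference = 2.0
Flux ratio = 10^(−0.4 Δm) = 10^(−0.4 × 2.0) = 10^-0.800 = 0.1585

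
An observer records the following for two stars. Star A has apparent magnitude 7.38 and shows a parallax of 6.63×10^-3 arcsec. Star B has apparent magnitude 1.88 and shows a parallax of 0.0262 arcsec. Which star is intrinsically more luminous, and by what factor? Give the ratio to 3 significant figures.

Star B is more luminous, by a factor of 10.1.

Star A: d = 1/p = 1/6.63×10^-3″ = 150.8 pc
Star A: M = m − 5 log₁₀ d + 5 = 7.38 − 5·2.1785 + 5 = 1.488
Star B: d = 1/p = 1/0.0262″ = 38.17 pc
Star B: M = m − 5 log₁₀ d + 5 = 1.88 − 5·1.5817 + 5 = -1.028
ΔM = M_A − M_B = 1.488 − (-1.028) = 2.516; smaller M is more luminous → Star B.
L ratio = 10^(0.4 |ΔM|) = 10^1.006 = 10.15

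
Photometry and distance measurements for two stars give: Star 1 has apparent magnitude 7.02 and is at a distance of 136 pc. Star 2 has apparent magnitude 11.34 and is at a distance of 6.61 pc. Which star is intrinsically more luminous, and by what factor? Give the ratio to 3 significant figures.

Star 1: M = m − 5 log₁₀ d + 5 = 7.02 − 5·2.1335 + 5 = 1.352
Star 2: M = m − 5 log₁₀ d + 5 = 11.34 − 5·0.8202 + 5 = 12.239
ΔM = M_1 − M_2 = 1.352 − (12.239) = -10.887; smaller M is more luminous → Star 1.
L ratio = 10^(0.4 |ΔM|) = 10^4.355 = 22630

Star 1 is more luminous, by a factor of 22600.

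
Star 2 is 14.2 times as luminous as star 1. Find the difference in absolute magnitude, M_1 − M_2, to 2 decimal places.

M_1 − M_2 ≈ 2.88

Pogson: ΔM = −2.5 log₁₀(ratio) = −2.5 log₁₀(14.2) = −2.5 × 1.1523 = -2.881
Star 2 is brighter so has the smaller magnitude: M_1 − M_2 is positive.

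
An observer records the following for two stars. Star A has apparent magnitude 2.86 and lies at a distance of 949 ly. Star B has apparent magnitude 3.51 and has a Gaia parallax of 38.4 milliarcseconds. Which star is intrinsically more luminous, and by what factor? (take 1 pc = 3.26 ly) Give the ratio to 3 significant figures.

Star A is more luminous, by a factor of 227.

Star A: d = 949 ly / 3.26 = 291.1 pc
Star A: M = m − 5 log₁₀ d + 5 = 2.86 − 5·2.4640 + 5 = -4.460
Star B: p = 38.4 mas = 0.0384″ → d = 1/p = 26.04 pc
Star B: M = m − 5 log₁₀ d + 5 = 3.51 − 5·1.4157 + 5 = 1.432
ΔM = M_A − M_B = -4.460 − (1.432) = -5.892; smaller M is more luminous → Star A.
L ratio = 10^(0.4 |ΔM|) = 10^2.357 = 227.4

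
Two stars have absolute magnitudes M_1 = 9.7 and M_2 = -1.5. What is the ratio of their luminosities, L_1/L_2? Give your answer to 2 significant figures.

ΔM = M_1 − M_2 = 11.2
L_1/L_2 = 10^(−0.4 ΔM) = 10^-4.480 = 3.311×10^-5

L_1/L_2 ≈ 3.3×10^-5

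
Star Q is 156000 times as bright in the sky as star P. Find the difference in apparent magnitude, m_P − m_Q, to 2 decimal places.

m_P − m_Q ≈ 12.98

Pogson: Δm = −2.5 log₁₀(ratio) = −2.5 log₁₀(156000) = −2.5 × 5.1931 = -12.983
Star Q is brighter so has the smaller magnitude: m_P − m_Q is positive.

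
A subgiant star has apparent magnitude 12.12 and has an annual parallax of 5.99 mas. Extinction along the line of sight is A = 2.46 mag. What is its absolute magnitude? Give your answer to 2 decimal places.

M ≈ 3.55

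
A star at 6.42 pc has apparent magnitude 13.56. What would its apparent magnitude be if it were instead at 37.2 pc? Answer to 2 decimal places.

Flux ∝ 1/d², so Δm = 5 log₁₀(d₂/d₁) = 5 log₁₀(37.2/6.42) = 3.815
m₂ = m₁ + Δm = 13.56 + (3.815) = 17.375

m ≈ 17.38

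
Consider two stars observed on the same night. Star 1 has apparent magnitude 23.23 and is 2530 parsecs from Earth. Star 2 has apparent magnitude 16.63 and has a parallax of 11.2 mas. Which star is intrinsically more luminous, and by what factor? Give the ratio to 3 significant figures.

Star 1: M = m − 5 log₁₀ d + 5 = 23.23 − 5·3.4031 + 5 = 11.214
Star 2: p = 11.2 mas = 0.0112″ → d = 1/p = 89.29 pc
Star 2: M = m − 5 log₁₀ d + 5 = 16.63 − 5·1.9508 + 5 = 11.876
ΔM = M_1 − M_2 = 11.214 − (11.876) = -0.662; smaller M is more luminous → Star 1.
L ratio = 10^(0.4 |ΔM|) = 10^0.265 = 1.839

Star 1 is more luminous, by a factor of 1.84.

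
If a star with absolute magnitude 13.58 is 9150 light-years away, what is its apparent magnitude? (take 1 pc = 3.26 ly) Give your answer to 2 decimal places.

m ≈ 25.82

d = 9150 ly / 3.26 = 2807 pc
m = M + 5 log₁₀ d − 5 = 13.58 + 5·3.4482 − 5 = 25.821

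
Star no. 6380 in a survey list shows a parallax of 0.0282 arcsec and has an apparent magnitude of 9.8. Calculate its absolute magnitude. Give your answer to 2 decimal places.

d = 1/p = 1/0.0282″ = 35.46 pc
5 log₁₀(d/10 pc) = 5 log₁₀(35.46) − 5 = 2.749
M = m − 5 log₁₀(d/10) = 9.8 − 2.749 = 7.051

M ≈ 7.05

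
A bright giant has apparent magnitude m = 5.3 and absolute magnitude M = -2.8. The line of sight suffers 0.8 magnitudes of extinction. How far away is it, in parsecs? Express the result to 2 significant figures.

d ≈ 290 pc

m − M = 5 log₁₀(d/10 pc) + A  ⇒  5.3 − (-2.8) − 0.8 = 5 log₁₀(d/10)
7.300 = 5 log₁₀(d/10)
log₁₀ d = (m − M − A)/5 + 1 = 2.4600
d = 10^2.4600 = 288.4 pc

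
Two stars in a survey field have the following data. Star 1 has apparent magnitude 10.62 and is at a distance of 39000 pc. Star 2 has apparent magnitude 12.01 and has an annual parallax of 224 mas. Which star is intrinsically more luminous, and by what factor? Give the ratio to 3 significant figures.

Star 1: M = m − 5 log₁₀ d + 5 = 10.62 − 5·4.5911 + 5 = -7.335
Star 2: p = 224 mas = 0.224″ → d = 1/p = 4.464 pc
Star 2: M = m − 5 log₁₀ d + 5 = 12.01 − 5·0.6498 + 5 = 13.761
ΔM = M_1 − M_2 = -7.335 − (13.761) = -21.097; smaller M is more luminous → Star 1.
L ratio = 10^(0.4 |ΔM|) = 10^8.439 = 2.746×10^8

Star 1 is more luminous, by a factor of 2.75×10^8.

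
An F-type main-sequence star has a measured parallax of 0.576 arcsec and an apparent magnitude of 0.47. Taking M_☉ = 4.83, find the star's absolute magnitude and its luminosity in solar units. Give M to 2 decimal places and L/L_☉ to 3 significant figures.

M ≈ 4.27; L/L_☉ ≈ 1.67

d = 1/p = 1/0.576″ = 1.736 pc
M = m − 5 log₁₀ d + 5 = 0.47 − 5·0.2396 + 5 = 4.272
M − M_☉ = 4.272 − 4.83 = -0.558
L/L_☉ = 10^(−0.4 × -0.558) = 1.672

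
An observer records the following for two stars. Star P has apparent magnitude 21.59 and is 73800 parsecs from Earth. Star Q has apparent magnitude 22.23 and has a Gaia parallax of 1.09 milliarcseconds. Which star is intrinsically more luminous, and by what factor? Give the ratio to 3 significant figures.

Star P is more luminous, by a factor of 11700.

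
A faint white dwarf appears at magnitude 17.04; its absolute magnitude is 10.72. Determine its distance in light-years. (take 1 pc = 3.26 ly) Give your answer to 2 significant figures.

μ = m − M = 6.320
m − M = 5 log₁₀ d − 5
log₁₀ d = (m − M)/5 + 1 = 2.2640
d = 10^2.2640 = 183.7 pc
= 598.7 ly

d ≈ 600 ly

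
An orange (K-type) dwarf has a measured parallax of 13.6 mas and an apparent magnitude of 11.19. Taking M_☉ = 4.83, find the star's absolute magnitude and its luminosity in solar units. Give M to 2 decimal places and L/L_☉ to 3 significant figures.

d = 1/p = 1000/13.6 mas = 73.53 pc
M = m − 5 log₁₀ d + 5 = 11.19 − 5·1.8665 + 5 = 6.858
M − M_☉ = 6.858 − 4.83 = 2.028
L/L_☉ = 10^(−0.4 × 2.028) = 0.1545

M ≈ 6.86; L/L_☉ ≈ 0.154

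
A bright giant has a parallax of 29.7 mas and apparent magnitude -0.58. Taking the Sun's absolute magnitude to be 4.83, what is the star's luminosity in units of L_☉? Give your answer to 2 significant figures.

L/L_☉ ≈ 1700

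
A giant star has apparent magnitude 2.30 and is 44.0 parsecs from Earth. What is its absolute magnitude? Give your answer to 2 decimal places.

5 log₁₀(d/10 pc) = 5 log₁₀(44.00) − 5 = 3.217
M = m − 5 log₁₀(d/10) = 2.30 − 3.217 = -0.917

M ≈ -0.92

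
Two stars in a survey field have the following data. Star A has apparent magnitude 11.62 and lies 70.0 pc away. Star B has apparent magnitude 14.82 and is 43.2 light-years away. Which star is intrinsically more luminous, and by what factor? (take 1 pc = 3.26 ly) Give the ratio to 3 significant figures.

Star A is more luminous, by a factor of 532.

Star A: M = m − 5 log₁₀ d + 5 = 11.62 − 5·1.8451 + 5 = 7.395
Star B: d = 43.2 ly / 3.26 = 13.25 pc
Star B: M = m − 5 log₁₀ d + 5 = 14.82 − 5·1.1223 + 5 = 14.209
ΔM = M_A − M_B = 7.395 − (14.209) = -6.814; smaller M is more luminous → Star A.
L ratio = 10^(0.4 |ΔM|) = 10^2.726 = 531.7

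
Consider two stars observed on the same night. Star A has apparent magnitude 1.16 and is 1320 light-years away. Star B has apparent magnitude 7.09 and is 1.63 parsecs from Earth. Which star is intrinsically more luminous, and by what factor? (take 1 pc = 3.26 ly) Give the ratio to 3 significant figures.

Star A is more luminous, by a factor of 1.45×10^7.

Star A: d = 1320 ly / 3.26 = 404.9 pc
Star A: M = m − 5 log₁₀ d + 5 = 1.16 − 5·2.6074 + 5 = -6.877
Star B: M = m − 5 log₁₀ d + 5 = 7.09 − 5·0.2122 + 5 = 11.029
ΔM = M_A − M_B = -6.877 − (11.029) = -17.906; smaller M is more luminous → Star A.
L ratio = 10^(0.4 |ΔM|) = 10^7.162 = 1.453×10^7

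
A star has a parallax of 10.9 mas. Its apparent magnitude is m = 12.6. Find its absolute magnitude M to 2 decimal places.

M ≈ 7.79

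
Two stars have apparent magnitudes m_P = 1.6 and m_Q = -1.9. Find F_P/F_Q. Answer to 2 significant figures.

Magnitude difference = 3.5
Flux ratio = 10^(−0.4 Δm) = 10^(−0.4 × 3.5) = 10^-1.400 = 0.03981

F_P/F_Q ≈ 0.040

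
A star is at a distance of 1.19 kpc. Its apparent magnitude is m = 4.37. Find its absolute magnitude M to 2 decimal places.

M ≈ -6.01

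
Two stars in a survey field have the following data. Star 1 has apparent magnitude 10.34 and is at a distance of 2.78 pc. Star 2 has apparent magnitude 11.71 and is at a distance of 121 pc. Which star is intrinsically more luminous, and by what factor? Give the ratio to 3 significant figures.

Star 2 is more luminous, by a factor of 536.

Star 1: M = m − 5 log₁₀ d + 5 = 10.34 − 5·0.4440 + 5 = 13.120
Star 2: M = m − 5 log₁₀ d + 5 = 11.71 − 5·2.0828 + 5 = 6.296
ΔM = M_1 − M_2 = 13.120 − (6.296) = 6.824; smaller M is more luminous → Star 2.
L ratio = 10^(0.4 |ΔM|) = 10^2.729 = 536.4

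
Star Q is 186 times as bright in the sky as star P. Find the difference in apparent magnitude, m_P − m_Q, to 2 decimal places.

m_P − m_Q ≈ 5.67

Pogson: Δm = −2.5 log₁₀(ratio) = −2.5 log₁₀(186) = −2.5 × 2.2695 = -5.674
Star Q is brighter so has the smaller magnitude: m_P − m_Q is positive.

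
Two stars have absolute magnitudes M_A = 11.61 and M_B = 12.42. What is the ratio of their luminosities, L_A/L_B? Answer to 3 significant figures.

ΔM = M_A − M_B = -0.81
L_A/L_B = 10^(−0.4 ΔM) = 10^0.324 = 2.109

L_A/L_B ≈ 2.11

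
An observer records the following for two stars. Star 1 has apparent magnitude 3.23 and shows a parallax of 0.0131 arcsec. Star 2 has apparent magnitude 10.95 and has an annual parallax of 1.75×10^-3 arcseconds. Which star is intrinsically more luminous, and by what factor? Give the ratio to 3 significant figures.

Star 1: d = 1/p = 1/0.0131″ = 76.34 pc
Star 1: M = m − 5 log₁₀ d + 5 = 3.23 − 5·1.8827 + 5 = -1.184
Star 2: d = 1/p = 1/1.75×10^-3″ = 571.4 pc
Star 2: M = m − 5 log₁₀ d + 5 = 10.95 − 5·2.7570 + 5 = 2.165
ΔM = M_1 − M_2 = -1.184 − (2.165) = -3.349; smaller M is more luminous → Star 1.
L ratio = 10^(0.4 |ΔM|) = 10^1.340 = 21.85

Star 1 is more luminous, by a factor of 21.9.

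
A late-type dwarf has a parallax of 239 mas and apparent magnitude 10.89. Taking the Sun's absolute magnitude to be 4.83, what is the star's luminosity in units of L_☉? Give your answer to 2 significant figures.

L/L_☉ ≈ 6.6×10^-4

d = 1/p = 1000/239 mas = 4.184 pc
M = m − 5 log₁₀ d + 5 = 10.89 − 5·0.6216 + 5 = 12.782
M − M_☉ = 12.782 − 4.83 = 7.952
L/L_☉ = 10^(−0.4 × 7.952) = 6.595×10^-4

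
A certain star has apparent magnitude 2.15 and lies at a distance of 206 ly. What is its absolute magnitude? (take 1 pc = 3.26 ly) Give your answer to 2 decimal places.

d = 206 ly / 3.26 = 63.19 pc
5 log₁₀(d/10 pc) = 5 log₁₀(63.19) − 5 = 4.003
M = m − 5 log₁₀(d/10) = 2.15 − 4.003 = -1.853

M ≈ -1.85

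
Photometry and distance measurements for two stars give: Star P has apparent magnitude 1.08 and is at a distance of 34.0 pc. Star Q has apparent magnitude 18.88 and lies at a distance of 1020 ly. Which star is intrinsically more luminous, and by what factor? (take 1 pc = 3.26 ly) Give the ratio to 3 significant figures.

Star P is more luminous, by a factor of 156000.

Star P: M = m − 5 log₁₀ d + 5 = 1.08 − 5·1.5315 + 5 = -1.577
Star Q: d = 1020 ly / 3.26 = 312.9 pc
Star Q: M = m − 5 log₁₀ d + 5 = 18.88 − 5·2.4954 + 5 = 11.403
ΔM = M_P − M_Q = -1.577 − (11.403) = -12.980; smaller M is more luminous → Star P.
L ratio = 10^(0.4 |ΔM|) = 10^5.192 = 155700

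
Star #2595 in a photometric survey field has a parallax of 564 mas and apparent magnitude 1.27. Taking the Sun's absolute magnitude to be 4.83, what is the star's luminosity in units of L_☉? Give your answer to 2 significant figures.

L/L_☉ ≈ 0.83

d = 1/p = 1000/564 mas = 1.773 pc
M = m − 5 log₁₀ d + 5 = 1.27 − 5·0.2487 + 5 = 5.026
M − M_☉ = 5.026 − 4.83 = 0.196
L/L_☉ = 10^(−0.4 × 0.196) = 0.8345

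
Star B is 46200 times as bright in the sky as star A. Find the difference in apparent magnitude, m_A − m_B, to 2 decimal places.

m_A − m_B ≈ 11.66

Pogson: Δm = −2.5 log₁₀(ratio) = −2.5 log₁₀(46200) = −2.5 × 4.6646 = -11.662
Star B is brighter so has the smaller magnitude: m_A − m_B is positive.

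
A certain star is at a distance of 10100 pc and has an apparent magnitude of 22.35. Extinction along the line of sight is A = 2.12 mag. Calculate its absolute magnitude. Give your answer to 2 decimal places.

5 log₁₀(d/10 pc) = 5 log₁₀(10100) − 5 = 15.022
M = m − 5 log₁₀(d/10) − A = 22.35 − 15.022 − 2.12 = 5.208

M ≈ 5.21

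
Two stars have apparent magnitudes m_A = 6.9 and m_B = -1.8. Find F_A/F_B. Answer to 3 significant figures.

Δm = 6.9 − (-1.8) = 8.7
Flux ratio = 10^(−0.4 Δm) = 10^(−0.4 × 8.7) = 10^-3.480 = 3.311×10^-4

F_A/F_B ≈ 3.31×10^-4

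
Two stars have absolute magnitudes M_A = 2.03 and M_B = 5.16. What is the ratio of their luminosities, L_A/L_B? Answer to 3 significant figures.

L_A/L_B ≈ 17.9

ΔM = M_A − M_B = -3.13
L_A/L_B = 10^(−0.4 ΔM) = 10^1.252 = 17.86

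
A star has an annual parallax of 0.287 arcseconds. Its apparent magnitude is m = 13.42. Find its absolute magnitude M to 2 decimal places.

M ≈ 15.71

d = 1/p = 1/0.287″ = 3.484 pc
5 log₁₀(d/10 pc) = 5 log₁₀(3.484) − 5 = -2.289
M = m − 5 log₁₀(d/10) = 13.42 + 2.289 = 15.709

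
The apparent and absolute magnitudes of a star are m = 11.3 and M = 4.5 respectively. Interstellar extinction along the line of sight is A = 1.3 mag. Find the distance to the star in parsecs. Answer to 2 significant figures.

m − M = 5 log₁₀(d/10 pc) + A  ⇒  11.3 − (4.5) − 1.3 = 5 log₁₀(d/10)
5.500 = 5 log₁₀(d/10)
log₁₀ d = (m − M − A)/5 + 1 = 2.1000
d = 10^2.1000 = 125.9 pc

d ≈ 130 pc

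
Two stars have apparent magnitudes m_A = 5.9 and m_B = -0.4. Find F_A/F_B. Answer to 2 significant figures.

F_A/F_B ≈ 3.0×10^-3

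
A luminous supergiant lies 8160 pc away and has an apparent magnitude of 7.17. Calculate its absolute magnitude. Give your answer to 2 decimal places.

M ≈ -7.39

5 log₁₀(d/10 pc) = 5 log₁₀(8160) − 5 = 14.558
M = m − 5 log₁₀(d/10) = 7.17 − 14.558 = -7.388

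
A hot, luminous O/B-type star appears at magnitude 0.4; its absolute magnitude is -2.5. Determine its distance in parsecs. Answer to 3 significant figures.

d ≈ 38.0 pc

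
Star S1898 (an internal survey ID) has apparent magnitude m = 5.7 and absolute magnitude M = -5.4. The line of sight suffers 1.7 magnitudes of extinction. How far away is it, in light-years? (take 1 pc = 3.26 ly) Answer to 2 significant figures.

d ≈ 2500 ly

m − M = 5 log₁₀(d/10 pc) + A  ⇒  5.7 − (-5.4) − 1.7 = 5 log₁₀(d/10)
9.400 = 5 log₁₀(d/10)
log₁₀ d = (m − M − A)/5 + 1 = 2.8800
d = 10^2.8800 = 758.6 pc
= 2473 ly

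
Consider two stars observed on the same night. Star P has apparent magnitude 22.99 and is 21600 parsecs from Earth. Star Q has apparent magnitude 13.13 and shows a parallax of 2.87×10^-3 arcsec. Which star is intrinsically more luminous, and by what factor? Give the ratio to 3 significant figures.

Star P: M = m − 5 log₁₀ d + 5 = 22.99 − 5·4.3345 + 5 = 6.318
Star Q: d = 1/p = 1/2.87×10^-3″ = 348.4 pc
Star Q: M = m − 5 log₁₀ d + 5 = 13.13 − 5·2.5421 + 5 = 5.419
ΔM = M_P − M_Q = 6.318 − (5.419) = 0.898; smaller M is more luminous → Star Q.
L ratio = 10^(0.4 |ΔM|) = 10^0.359 = 2.287

Star Q is more luminous, by a factor of 2.29.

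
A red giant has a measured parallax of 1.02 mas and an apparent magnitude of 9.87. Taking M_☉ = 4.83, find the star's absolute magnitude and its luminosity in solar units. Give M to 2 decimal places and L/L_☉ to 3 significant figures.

M ≈ -0.09; L/L_☉ ≈ 92.6

d = 1/p = 1000/1.02 mas = 980.4 pc
M = m − 5 log₁₀ d + 5 = 9.87 − 5·2.9914 + 5 = -0.087
M − M_☉ = -0.087 − 4.83 = -4.917
L/L_☉ = 10^(−0.4 × -4.917) = 92.64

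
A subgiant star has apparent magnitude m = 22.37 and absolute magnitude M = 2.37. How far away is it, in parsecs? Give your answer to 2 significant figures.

d ≈ 100000 pc

Distance modulus: m − M = 22.37 − (2.37) = 20.000
m − M = 5 log₁₀ d − 5
log₁₀ d = (m − M)/5 + 1 = 5.0000
d = 10^5.0000 = 100000 pc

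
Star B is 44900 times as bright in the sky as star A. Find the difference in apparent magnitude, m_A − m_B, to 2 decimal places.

m_A − m_B ≈ 11.63

Pogson: Δm = −2.5 log₁₀(ratio) = −2.5 log₁₀(44900) = −2.5 × 4.6522 = -11.631
Star B is brighter so has the smaller magnitude: m_A − m_B is positive.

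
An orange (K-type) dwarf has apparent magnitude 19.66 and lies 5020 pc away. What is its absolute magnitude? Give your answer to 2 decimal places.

M ≈ 6.16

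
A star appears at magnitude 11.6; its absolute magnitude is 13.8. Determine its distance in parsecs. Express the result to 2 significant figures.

d ≈ 3.6 pc

μ = m − M = -2.200
m − M = 5 log₁₀ d − 5
log₁₀ d = (m − M)/5 + 1 = 0.5600
d = 10^0.5600 = 3.631 pc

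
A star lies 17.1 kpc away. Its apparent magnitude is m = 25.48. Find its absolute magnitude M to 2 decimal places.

M ≈ 9.32

d = 17.1 kpc = 17100 pc
5 log₁₀(d/10 pc) = 5 log₁₀(17100) − 5 = 16.165
M = m − 5 log₁₀(d/10) = 25.48 − 16.165 = 9.315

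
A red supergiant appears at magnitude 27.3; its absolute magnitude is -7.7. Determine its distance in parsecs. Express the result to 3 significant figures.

Distance modulus: m − M = 27.3 − (-7.7) = 35.000
m − M = 5 log₁₀ d − 5
log₁₀ d = (m − M)/5 + 1 = 8.0000
d = 10^8.0000 = 1.000×10^8 pc

d ≈ 1.00×10^8 pc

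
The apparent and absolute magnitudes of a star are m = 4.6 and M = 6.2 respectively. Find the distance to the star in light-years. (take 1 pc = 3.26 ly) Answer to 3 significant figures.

μ = m − M = -1.600
m − M = 5 log₁₀ d − 5
log₁₀ d = (m − M)/5 + 1 = 0.6800
d = 10^0.6800 = 4.786 pc
= 15.60 ly

d ≈ 15.6 ly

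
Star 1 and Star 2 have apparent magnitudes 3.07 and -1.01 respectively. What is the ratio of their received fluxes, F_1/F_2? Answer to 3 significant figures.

F_1/F_2 ≈ 0.0233

Δm = 3.07 − (-1.01) = 4.08
Flux ratio = 10^(−0.4 Δm) = 10^(−0.4 × 4.08) = 10^-1.632 = 0.02333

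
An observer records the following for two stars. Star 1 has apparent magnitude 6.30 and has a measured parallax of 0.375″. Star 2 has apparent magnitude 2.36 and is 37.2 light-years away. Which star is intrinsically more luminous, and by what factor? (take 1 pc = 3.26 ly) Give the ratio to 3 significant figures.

Star 2 is more luminous, by a factor of 690.

Star 1: d = 1/p = 1/0.375″ = 2.667 pc
Star 1: M = m − 5 log₁₀ d + 5 = 6.30 − 5·0.4260 + 5 = 9.170
Star 2: d = 37.2 ly / 3.26 = 11.41 pc
Star 2: M = m − 5 log₁₀ d + 5 = 2.36 − 5·1.0573 + 5 = 2.073
ΔM = M_1 − M_2 = 9.170 − (2.073) = 7.097; smaller M is more luminous → Star 2.
L ratio = 10^(0.4 |ΔM|) = 10^2.839 = 689.8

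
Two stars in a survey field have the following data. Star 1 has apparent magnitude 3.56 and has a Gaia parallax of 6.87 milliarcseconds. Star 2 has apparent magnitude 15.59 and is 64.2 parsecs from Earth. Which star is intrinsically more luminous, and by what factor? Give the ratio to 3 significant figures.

Star 1 is more luminous, by a factor of 333000.

Star 1: p = 6.87 mas = 6.87×10^-3″ → d = 1/p = 145.6 pc
Star 1: M = m − 5 log₁₀ d + 5 = 3.56 − 5·2.1630 + 5 = -2.255
Star 2: M = m − 5 log₁₀ d + 5 = 15.59 − 5·1.8075 + 5 = 11.552
ΔM = M_1 − M_2 = -2.255 − (11.552) = -13.808; smaller M is more luminous → Star 1.
L ratio = 10^(0.4 |ΔM|) = 10^5.523 = 333400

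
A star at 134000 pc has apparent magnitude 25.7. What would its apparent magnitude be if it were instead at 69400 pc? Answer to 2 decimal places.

m ≈ 24.27

Flux ∝ 1/d², so Δm = 5 log₁₀(d₂/d₁) = 5 log₁₀(69400/134000) = -1.429
m₂ = m₁ + Δm = 25.7 + (-1.429) = 24.271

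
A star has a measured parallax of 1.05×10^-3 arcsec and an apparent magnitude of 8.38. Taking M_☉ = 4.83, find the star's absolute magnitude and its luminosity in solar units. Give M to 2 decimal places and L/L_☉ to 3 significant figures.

M ≈ -1.51; L/L_☉ ≈ 345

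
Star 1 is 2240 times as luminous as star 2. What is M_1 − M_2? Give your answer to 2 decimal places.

Pogson: ΔM = −2.5 log₁₀(ratio) = −2.5 log₁₀(2240) = −2.5 × 3.3502 = -8.376
Star 1 is brighter, so it has the smaller magnitude: the difference is negative.

M_1 − M_2 ≈ -8.38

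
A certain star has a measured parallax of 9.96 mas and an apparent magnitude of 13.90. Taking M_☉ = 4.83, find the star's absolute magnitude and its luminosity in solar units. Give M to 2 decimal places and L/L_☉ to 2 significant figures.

M ≈ 8.89; L/L_☉ ≈ 0.024

d = 1/p = 1000/9.96 mas = 100.4 pc
M = m − 5 log₁₀ d + 5 = 13.90 − 5·2.0017 + 5 = 8.891
M − M_☉ = 8.891 − 4.83 = 4.061
L/L_☉ = 10^(−0.4 × 4.061) = 0.02374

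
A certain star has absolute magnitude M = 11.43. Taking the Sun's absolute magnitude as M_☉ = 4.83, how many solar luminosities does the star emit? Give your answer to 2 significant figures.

M − M_☉ = 11.43 − 4.83 = 6.600
L/L_☉ = 10^(−0.4 (M − M_☉)) = 10^-2.640 = 2.291×10^-3

L/L_☉ ≈ 2.3×10^-3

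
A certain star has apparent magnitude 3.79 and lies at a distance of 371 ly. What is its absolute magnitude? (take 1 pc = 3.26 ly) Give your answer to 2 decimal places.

M ≈ -1.49

d = 371 ly / 3.26 = 113.8 pc
5 log₁₀(d/10 pc) = 5 log₁₀(113.8) − 5 = 5.281
M = m − 5 log₁₀(d/10) = 3.79 − 5.281 = -1.491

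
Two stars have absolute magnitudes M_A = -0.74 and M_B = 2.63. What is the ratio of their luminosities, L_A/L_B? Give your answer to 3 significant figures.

L_A/L_B ≈ 22.3

ΔM = M_A − M_B = -3.37
L_A/L_B = 10^(−0.4 ΔM) = 10^1.348 = 22.28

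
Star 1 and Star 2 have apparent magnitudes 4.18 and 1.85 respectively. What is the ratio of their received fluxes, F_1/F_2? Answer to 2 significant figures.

Δm = 4.18 − (1.85) = 2.33
Flux ratio = 10^(−0.4 Δm) = 10^(−0.4 × 2.33) = 10^-0.932 = 0.1169

F_1/F_2 ≈ 0.12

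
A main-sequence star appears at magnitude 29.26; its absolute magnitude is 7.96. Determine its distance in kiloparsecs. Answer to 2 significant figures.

Distance modulus: m − M = 29.26 − (7.96) = 21.300
m − M = 5 log₁₀ d − 5
log₁₀ d = (m − M)/5 + 1 = 5.2600
d = 10^5.2600 = 182000 pc
= 182.0 kpc

d ≈ 180 kpc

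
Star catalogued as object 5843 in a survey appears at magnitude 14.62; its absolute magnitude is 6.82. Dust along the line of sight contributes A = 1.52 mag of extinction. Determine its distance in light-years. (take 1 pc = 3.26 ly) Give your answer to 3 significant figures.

m − M = 5 log₁₀(d/10 pc) + A  ⇒  14.62 − (6.82) − 1.52 = 5 log₁₀(d/10)
6.280 = 5 log₁₀(d/10)
log₁₀ d = (m − M − A)/5 + 1 = 2.2560
d = 10^2.2560 = 180.3 pc
= 587.8 ly

d ≈ 588 ly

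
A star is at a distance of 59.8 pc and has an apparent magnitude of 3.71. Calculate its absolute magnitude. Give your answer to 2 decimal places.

5 log₁₀(d/10 pc) = 5 log₁₀(59.80) − 5 = 3.884
M = m − 5 log₁₀(d/10) = 3.71 − 3.884 = -0.174

M ≈ -0.17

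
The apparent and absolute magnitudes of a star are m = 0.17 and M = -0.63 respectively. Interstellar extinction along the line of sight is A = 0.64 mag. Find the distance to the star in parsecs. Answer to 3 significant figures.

d ≈ 10.8 pc

m − M = 5 log₁₀(d/10 pc) + A  ⇒  0.17 − (-0.63) − 0.64 = 5 log₁₀(d/10)
0.160 = 5 log₁₀(d/10)
log₁₀ d = (m − M − A)/5 + 1 = 1.0320
d = 10^1.0320 = 10.76 pc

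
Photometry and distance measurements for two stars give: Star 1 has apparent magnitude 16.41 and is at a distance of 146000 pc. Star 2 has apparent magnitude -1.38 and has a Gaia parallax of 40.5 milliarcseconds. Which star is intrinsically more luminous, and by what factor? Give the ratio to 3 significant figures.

Star 1: M = m − 5 log₁₀ d + 5 = 16.41 − 5·5.1644 + 5 = -4.412
Star 2: p = 40.5 mas = 0.0405″ → d = 1/p = 24.69 pc
Star 2: M = m − 5 log₁₀ d + 5 = -1.38 − 5·1.3925 + 5 = -3.343
ΔM = M_1 − M_2 = -4.412 − (-3.343) = -1.069; smaller M is more luminous → Star 1.
L ratio = 10^(0.4 |ΔM|) = 10^0.428 = 2.677

Star 1 is more luminous, by a factor of 2.68.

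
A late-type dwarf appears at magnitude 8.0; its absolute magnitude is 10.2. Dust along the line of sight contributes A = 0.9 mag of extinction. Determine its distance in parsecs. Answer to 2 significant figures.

m − M = 5 log₁₀(d/10 pc) + A  ⇒  8.0 − (10.2) − 0.9 = 5 log₁₀(d/10)
-3.100 = 5 log₁₀(d/10)
log₁₀ d = (m − M − A)/5 + 1 = 0.3800
d = 10^0.3800 = 2.399 pc

d ≈ 2.4 pc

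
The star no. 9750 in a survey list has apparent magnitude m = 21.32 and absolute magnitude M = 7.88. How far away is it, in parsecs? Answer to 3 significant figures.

d ≈ 4880 pc

μ = m − M = 13.440
m − M = 5 log₁₀ d − 5
log₁₀ d = (m − M)/5 + 1 = 3.6880
d = 10^3.6880 = 4875 pc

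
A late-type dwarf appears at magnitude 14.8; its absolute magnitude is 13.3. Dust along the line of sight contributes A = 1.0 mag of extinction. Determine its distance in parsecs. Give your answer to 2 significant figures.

m − M = 5 log₁₀(d/10 pc) + A  ⇒  14.8 − (13.3) − 1.0 = 5 log₁₀(d/10)
0.500 = 5 log₁₀(d/10)
log₁₀ d = (m − M − A)/5 + 1 = 1.1000
d = 10^1.1000 = 12.59 pc

d ≈ 13 pc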